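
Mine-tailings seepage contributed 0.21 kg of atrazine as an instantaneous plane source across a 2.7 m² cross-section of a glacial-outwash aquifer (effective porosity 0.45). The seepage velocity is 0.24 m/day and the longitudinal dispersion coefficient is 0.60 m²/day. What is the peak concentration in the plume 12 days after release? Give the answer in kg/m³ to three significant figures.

0.0182 kg/m³

The peak of an instantaneous 1D plume sits at x = vt; there the Gaussian factor is 1 and C_max = M/(n_e·A·√(4πDt)), where n_e·A is the pore area the mass is dissolved in.
√(4πDt) = √(4π × 0.60 × 12) = 9.512 m, so C_max = 0.21/(0.45 × 2.7 × 9.512) = 0.0182 kg/m³.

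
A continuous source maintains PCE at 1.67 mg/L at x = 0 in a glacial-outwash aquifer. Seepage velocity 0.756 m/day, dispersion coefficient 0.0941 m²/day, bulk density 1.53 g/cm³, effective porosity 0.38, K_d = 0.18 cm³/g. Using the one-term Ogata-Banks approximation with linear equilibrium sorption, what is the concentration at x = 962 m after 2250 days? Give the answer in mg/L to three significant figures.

1.57 mg/L

Retardation factor R = 1 + ρ_b·K_d/n = 1 + 1.53 × 0.18/0.38 = 1.725.
Sorption retards both mechanisms: v_R = v/R = 0.4383 m/day, D_R = D/R = 0.05455 m²/day.
v_R·t = 0.4383 × 2250 = 986.175 m; 2√(D_R t) = 22.16 m; argument = (962 − 986.175)/22.16 = -1.091.
C = C₀ × ½·erfc(-1.091) = 1.67 × 0.9386 = 1.57 mg/L.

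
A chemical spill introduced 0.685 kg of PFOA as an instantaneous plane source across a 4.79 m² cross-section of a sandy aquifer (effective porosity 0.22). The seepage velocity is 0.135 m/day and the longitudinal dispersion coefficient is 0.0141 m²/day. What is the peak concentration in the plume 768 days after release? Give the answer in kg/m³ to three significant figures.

The peak of an instantaneous 1D plume sits at x = vt; there the Gaussian factor is 1 and C_max = M/(n_e·A·√(4πDt)), where n_e·A is the pore area the mass is dissolved in.
√(4πDt) = √(4π × 0.0141 × 768) = 11.67 m, so C_max = 0.685/(0.22 × 4.79 × 11.67) = 0.0557 kg/m³.

0.0557 kg/m³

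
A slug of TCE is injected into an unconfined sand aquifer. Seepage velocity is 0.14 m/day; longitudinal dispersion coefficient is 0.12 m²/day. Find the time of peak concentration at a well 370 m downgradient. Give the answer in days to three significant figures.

2640 days

For the 1D instantaneous-source solution, setting ∂C/∂t = 0 at fixed x gives v²t² + 2Dt − x² = 0, so t = (√(D² + v²x²) − D)/v².
√(D² + v²x²) = √(0.12² + 0.14² × 370²) = 51.80; v² = 0.0196.
t = (51.80 − 0.12)/0.0196 = 2640 days (vs. the pure-advection estimate x/v = 2640 d).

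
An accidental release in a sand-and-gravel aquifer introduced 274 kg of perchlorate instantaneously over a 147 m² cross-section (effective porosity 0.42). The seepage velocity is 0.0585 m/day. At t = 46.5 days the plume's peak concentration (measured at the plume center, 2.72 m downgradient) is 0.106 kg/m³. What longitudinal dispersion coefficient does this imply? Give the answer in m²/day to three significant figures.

3.00 m²/day

At the plume center C_max = M/(n_e·A·√(4πDt)), so D = M²/(4πt·(n_e·A·C_max)²).
n_e·A·C_max = 0.42 × 147 × 0.106 = 6.544 kg/m.
D = 274²/(4π × 46.5 × 6.544²) = 3.00 m²/day.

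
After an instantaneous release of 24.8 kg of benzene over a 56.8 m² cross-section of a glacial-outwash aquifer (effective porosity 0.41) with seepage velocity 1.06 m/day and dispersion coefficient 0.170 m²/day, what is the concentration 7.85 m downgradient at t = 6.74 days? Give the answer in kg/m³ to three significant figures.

0.252 kg/m³

For an instantaneous plane source, C(x,t) = M/(n_e·A·√(4πDt)) · exp(−(x−vt)²/(4Dt)), with n_e·A the pore (flow) area.
Plume center vt = 1.06 × 6.74 = 7.1444 m, so the well at 7.85 m is 0.7056 m downgradient of the peak.
√(4πDt) = 3.795 m, giving peak height M/(n_e·A·√(4πDt)) = 24.8/(0.41 × 56.8 × 3.795) = 0.2806 kg/m³.
(x−vt)²/(4Dt) = (0.7056)²/(4 × 0.170 × 6.74) = 0.1086; exp(−0.1086) = 0.8971.
C = 0.2806 × 0.8971 = 0.252 kg/m³.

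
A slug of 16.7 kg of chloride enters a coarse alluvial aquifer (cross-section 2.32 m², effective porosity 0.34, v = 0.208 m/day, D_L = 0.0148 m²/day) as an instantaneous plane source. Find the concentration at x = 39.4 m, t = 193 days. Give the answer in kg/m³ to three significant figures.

For an instantaneous plane source, C(x,t) = M/(n_e·A·√(4πDt)) · exp(−(x−vt)²/(4Dt)), with n_e·A the pore (flow) area.
Plume center vt = 0.208 × 193 = 40.144 m, so the well at 39.4 m is 0.744 m upgradient of the peak.
√(4πDt) = 5.991 m, giving peak height M/(n_e·A·√(4πDt)) = 16.7/(0.34 × 2.32 × 5.991) = 3.534 kg/m³.
(x−vt)²/(4Dt) = (-0.744)²/(4 × 0.0148 × 193) = 0.04845; exp(−0.04845) = 0.9527.
C = 3.534 × 0.9527 = 3.37 kg/m³.

3.37 kg/m³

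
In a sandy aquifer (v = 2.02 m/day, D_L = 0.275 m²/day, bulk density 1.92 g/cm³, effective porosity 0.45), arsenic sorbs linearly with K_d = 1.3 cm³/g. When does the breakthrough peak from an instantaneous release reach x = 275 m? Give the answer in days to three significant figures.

Retardation factor R = 1 + ρ_b·K_d/n = 1 + 1.92 × 1.3/0.45 = 6.547.
Sorption retards both mechanisms: v_R = v/R = 0.3085 m/day, D_R = D/R = 0.04200 m²/day.
Peak time from v_R²t² + 2D_R t − x² = 0: t = (√(D_R² + v_R²x²) − D_R)/v_R².
√(D_R² + v_R²x²) = √(0.04200² + 0.3085² × 275²) = 84.84; v_R² = 0.09517.
t = (84.84 − 0.04200)/0.09517 = 891 days.

891 days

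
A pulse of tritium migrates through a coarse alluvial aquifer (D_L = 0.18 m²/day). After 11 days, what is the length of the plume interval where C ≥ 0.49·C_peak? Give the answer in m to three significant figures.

4.75 m

The plume is Gaussian with σ = √(2Dt) = √(2 × 0.18 × 11) = 1.990 m.
C/C_peak = exp(−Δx²/(2σ²)) = 0.49 ⇒ Δx = σ·√(−2 ln 0.49) = 1.990 × 1.194 = 2.376 m.
Width = 2Δx = 4.75 m.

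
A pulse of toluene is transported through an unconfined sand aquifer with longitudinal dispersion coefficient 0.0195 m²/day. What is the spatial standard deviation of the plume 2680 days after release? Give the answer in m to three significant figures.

Dispersive spreading gives a Gaussian with σ² = 2Dt; advection only shifts the center.
σ = √(2 × 0.0195 × 2680) = 10.2 m.

10.2 m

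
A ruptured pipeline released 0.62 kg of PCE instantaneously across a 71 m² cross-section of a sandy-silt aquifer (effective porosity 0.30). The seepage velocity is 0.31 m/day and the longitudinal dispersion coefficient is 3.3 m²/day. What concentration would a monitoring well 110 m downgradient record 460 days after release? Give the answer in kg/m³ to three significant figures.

For an instantaneous plane source, C(x,t) = M/(n_e·A·√(4πDt)) · exp(−(x−vt)²/(4Dt)), with n_e·A the pore (flow) area.
Plume center vt = 0.31 × 460 = 142.6 m, so the well at 110 m is 32.6 m upgradient of the peak.
√(4πDt) = 138.1 m, giving peak height M/(n_e·A·√(4πDt)) = 0.62/(0.30 × 71 × 138.1) = 0.0002108 kg/m³.
(x−vt)²/(4Dt) = (-32.6)²/(4 × 3.3 × 460) = 0.1750; exp(−0.1750) = 0.8395.
C = 0.0002108 × 0.8395 = 0.000177 kg/m³.

0.000177 kg/m³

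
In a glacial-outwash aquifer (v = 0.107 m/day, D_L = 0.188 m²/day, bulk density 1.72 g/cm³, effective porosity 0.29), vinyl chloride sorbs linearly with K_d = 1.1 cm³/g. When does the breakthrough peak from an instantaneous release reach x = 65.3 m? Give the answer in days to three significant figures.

Retardation factor R = 1 + ρ_b·K_d/n = 1 + 1.72 × 1.1/0.29 = 7.524.
Sorption retards both mechanisms: v_R = v/R = 0.01422 m/day, D_R = D/R = 0.02499 m²/day.
Peak time from v_R²t² + 2D_R t − x² = 0: t = (√(D_R² + v_R²x²) − D_R)/v_R².
√(D_R² + v_R²x²) = √(0.02499² + 0.01422² × 65.3²) = 0.9289; v_R² = 0.0002022.
t = (0.9289 − 0.02499)/0.0002022 = 4470 days.

4470 days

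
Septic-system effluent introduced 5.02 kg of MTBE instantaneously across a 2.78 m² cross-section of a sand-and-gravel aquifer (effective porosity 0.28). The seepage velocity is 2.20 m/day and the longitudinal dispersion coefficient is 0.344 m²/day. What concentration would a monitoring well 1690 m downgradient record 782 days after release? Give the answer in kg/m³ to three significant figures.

For an instantaneous plane source, C(x,t) = M/(n_e·A·√(4πDt)) · exp(−(x−vt)²/(4Dt)), with n_e·A the pore (flow) area.
Plume center vt = 2.20 × 782 = 1720.4 m, so the well at 1690 m is 30.4 m upgradient of the peak.
√(4πDt) = 58.14 m, giving peak height M/(n_e·A·√(4πDt)) = 5.02/(0.28 × 2.78 × 58.14) = 0.1109 kg/m³.
(x−vt)²/(4Dt) = (-30.4)²/(4 × 0.344 × 782) = 0.8589; exp(−0.8589) = 0.4236.
C = 0.1109 × 0.4236 = 0.0470 kg/m³.

0.0470 kg/m³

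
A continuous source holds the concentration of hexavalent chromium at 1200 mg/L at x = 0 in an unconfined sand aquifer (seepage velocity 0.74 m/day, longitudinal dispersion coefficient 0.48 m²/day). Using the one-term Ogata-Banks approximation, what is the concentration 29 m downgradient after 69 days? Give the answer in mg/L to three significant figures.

1200 mg/L

For a continuous step input, C/C₀ ≈ ½·erfc((x−vt)/(2√(Dt))).
vt = 0.74 × 69 = 51.06 m and 2√(Dt) = 2√(0.48 × 69) = 11.51 m.
Argument (x−vt)/(2√(Dt)) = (29 − 51.06)/11.51 = -1.917; ½·erfc(-1.917) = 0.9966.
C = 1200 × 0.9966 = 1200 mg/L.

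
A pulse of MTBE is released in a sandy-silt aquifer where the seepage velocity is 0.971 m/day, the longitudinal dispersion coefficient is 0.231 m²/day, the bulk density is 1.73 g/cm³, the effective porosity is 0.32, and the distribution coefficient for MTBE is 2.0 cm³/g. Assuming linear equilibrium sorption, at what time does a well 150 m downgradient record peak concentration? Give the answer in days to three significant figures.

1820 days

Retardation factor R = 1 + ρ_b·K_d/n = 1 + 1.73 × 2.0/0.32 = 11.81.
Sorption retards both mechanisms: v_R = v/R = 0.08222 m/day, D_R = D/R = 0.01956 m²/day.
Peak time from v_R²t² + 2D_R t − x² = 0: t = (√(D_R² + v_R²x²) − D_R)/v_R².
√(D_R² + v_R²x²) = √(0.01956² + 0.08222² × 150²) = 12.33; v_R² = 0.006760.
t = (12.33 − 0.01956)/0.006760 = 1820 days.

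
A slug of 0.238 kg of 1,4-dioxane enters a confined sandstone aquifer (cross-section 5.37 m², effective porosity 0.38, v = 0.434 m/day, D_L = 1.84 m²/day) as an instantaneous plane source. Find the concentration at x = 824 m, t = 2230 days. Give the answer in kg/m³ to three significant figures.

0.000146 kg/m³

For an instantaneous plane source, C(x,t) = M/(n_e·A·√(4πDt)) · exp(−(x−vt)²/(4Dt)), with n_e·A the pore (flow) area.
Plume center vt = 0.434 × 2230 = 967.82 m, so the well at 824 m is 143.82 m upgradient of the peak.
√(4πDt) = 227.1 m, giving peak height M/(n_e·A·√(4πDt)) = 0.238/(0.38 × 5.37 × 227.1) = 0.0005136 kg/m³.
(x−vt)²/(4Dt) = (-143.82)²/(4 × 1.84 × 2230) = 1.260; exp(−1.260) = 0.2837.
C = 0.0005136 × 0.2837 = 0.000146 kg/m³.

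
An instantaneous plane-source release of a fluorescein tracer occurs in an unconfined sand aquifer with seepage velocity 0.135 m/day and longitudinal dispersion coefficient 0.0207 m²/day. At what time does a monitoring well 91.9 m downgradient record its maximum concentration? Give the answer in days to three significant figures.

For the 1D instantaneous-source solution, setting ∂C/∂t = 0 at fixed x gives v²t² + 2Dt − x² = 0, so t = (√(D² + v²x²) − D)/v².
√(D² + v²x²) = √(0.0207² + 0.135² × 91.9²) = 12.41; v² = 0.018225.
t = (12.41 − 0.0207)/0.018225 = 680 days (vs. the pure-advection estimate x/v = 681 d).

680 days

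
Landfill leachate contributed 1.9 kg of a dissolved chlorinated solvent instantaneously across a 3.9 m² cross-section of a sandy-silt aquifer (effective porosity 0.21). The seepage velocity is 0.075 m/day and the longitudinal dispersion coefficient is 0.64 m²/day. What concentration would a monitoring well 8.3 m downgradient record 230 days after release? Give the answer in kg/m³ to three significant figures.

For an instantaneous plane source, C(x,t) = M/(n_e·A·√(4πDt)) · exp(−(x−vt)²/(4Dt)), with n_e·A the pore (flow) area.
Plume center vt = 0.075 × 230 = 17.25 m, so the well at 8.3 m is 8.95 m upgradient of the peak.
√(4πDt) = 43.01 m, giving peak height M/(n_e·A·√(4πDt)) = 1.9/(0.21 × 3.9 × 43.01) = 0.05394 kg/m³.
(x−vt)²/(4Dt) = (-8.95)²/(4 × 0.64 × 230) = 0.1360; exp(−0.1360) = 0.8728.
C = 0.05394 × 0.8728 = 0.0471 kg/m³.

0.0471 kg/m³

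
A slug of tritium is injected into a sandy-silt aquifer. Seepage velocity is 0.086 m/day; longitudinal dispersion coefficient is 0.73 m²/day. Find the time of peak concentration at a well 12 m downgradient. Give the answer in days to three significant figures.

72.2 days

For the 1D instantaneous-source solution, setting ∂C/∂t = 0 at fixed x gives v²t² + 2Dt − x² = 0, so t = (√(D² + v²x²) − D)/v².
√(D² + v²x²) = √(0.73² + 0.086² × 12²) = 1.264; v² = 0.007396.
t = (1.264 − 0.73)/0.007396 = 72.2 days (vs. the pure-advection estimate x/v = 140 d).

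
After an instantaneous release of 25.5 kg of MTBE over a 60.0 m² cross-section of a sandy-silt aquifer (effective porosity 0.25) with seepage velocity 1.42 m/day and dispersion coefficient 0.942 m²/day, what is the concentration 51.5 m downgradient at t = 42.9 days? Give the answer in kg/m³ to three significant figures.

0.0436 kg/m³

For an instantaneous plane source, C(x,t) = M/(n_e·A·√(4πDt)) · exp(−(x−vt)²/(4Dt)), with n_e·A the pore (flow) area.
Plume center vt = 1.42 × 42.9 = 60.918 m, so the well at 51.5 m is 9.418 m upgradient of the peak.
√(4πDt) = 22.54 m, giving peak height M/(n_e·A·√(4πDt)) = 25.5/(0.25 × 60.0 × 22.54) = 0.07542 kg/m³.
(x−vt)²/(4Dt) = (-9.418)²/(4 × 0.942 × 42.9) = 0.5487; exp(−0.5487) = 0.5777.
C = 0.07542 × 0.5777 = 0.0436 kg/m³.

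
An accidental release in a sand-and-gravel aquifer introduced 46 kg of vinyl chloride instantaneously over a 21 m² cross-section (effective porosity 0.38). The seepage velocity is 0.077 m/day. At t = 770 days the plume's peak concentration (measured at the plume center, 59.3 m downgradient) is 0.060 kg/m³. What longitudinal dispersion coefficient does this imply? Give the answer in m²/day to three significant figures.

0.954 m²/day

At the plume center C_max = M/(n_e·A·√(4πDt)), so D = M²/(4πt·(n_e·A·C_max)²).
n_e·A·C_max = 0.38 × 21 × 0.060 = 0.4788 kg/m.
D = 46²/(4π × 770 × 0.4788²) = 0.954 m²/day.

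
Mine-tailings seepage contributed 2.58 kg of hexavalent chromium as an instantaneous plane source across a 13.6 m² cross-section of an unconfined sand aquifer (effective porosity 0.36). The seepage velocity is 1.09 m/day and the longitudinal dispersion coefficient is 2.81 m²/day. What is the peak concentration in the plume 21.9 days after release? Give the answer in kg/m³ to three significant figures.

The peak of an instantaneous 1D plume sits at x = vt; there the Gaussian factor is 1 and C_max = M/(n_e·A·√(4πDt)), where n_e·A is the pore area the mass is dissolved in.
√(4πDt) = √(4π × 2.81 × 21.9) = 27.81 m, so C_max = 2.58/(0.36 × 13.6 × 27.81) = 0.0189 kg/m³.

0.0189 kg/m³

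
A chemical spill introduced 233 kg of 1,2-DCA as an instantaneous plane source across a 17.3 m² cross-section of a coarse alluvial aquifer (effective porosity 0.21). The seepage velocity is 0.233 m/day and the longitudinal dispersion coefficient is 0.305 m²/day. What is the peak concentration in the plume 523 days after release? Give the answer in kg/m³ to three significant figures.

The peak of an instantaneous 1D plume sits at x = vt; there the Gaussian factor is 1 and C_max = M/(n_e·A·√(4πDt)), where n_e·A is the pore area the mass is dissolved in.
√(4πDt) = √(4π × 0.305 × 523) = 44.77 m, so C_max = 233/(0.21 × 17.3 × 44.77) = 1.43 kg/m³.

1.43 kg/m³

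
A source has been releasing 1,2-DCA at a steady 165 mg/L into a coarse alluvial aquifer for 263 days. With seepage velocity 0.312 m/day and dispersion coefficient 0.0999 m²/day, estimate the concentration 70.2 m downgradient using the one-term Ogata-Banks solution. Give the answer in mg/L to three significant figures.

157 mg/L

For a continuous step input, C/C₀ ≈ ½·erfc((x−vt)/(2√(Dt))).
vt = 0.312 × 263 = 82.056 m and 2√(Dt) = 2√(0.0999 × 263) = 10.25 m.
Argument (x−vt)/(2√(Dt)) = (70.2 − 82.056)/10.25 = -1.157; ½·erfc(-1.157) = 0.9491.
C = 165 × 0.9491 = 157 mg/L.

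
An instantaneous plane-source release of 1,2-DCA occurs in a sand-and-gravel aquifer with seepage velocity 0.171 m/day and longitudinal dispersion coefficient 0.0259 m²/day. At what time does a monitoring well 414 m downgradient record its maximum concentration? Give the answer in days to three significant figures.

For the 1D instantaneous-source solution, setting ∂C/∂t = 0 at fixed x gives v²t² + 2Dt − x² = 0, so t = (√(D² + v²x²) − D)/v².
√(D² + v²x²) = √(0.0259² + 0.171² × 414²) = 70.79; v² = 0.029241.
t = (70.79 − 0.0259)/0.029241 = 2420 days (vs. the pure-advection estimate x/v = 2420 d).

2420 days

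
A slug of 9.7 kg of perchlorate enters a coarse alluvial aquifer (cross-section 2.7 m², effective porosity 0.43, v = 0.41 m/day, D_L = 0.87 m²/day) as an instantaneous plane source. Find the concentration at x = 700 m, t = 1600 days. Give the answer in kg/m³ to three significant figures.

0.0446 kg/m³

For an instantaneous plane source, C(x,t) = M/(n_e·A·√(4πDt)) · exp(−(x−vt)²/(4Dt)), with n_e·A the pore (flow) area.
Plume center vt = 0.41 × 1600 = 656 m, so the well at 700 m is 44 m downgradient of the peak.
√(4πDt) = 132.3 m, giving peak height M/(n_e·A·√(4πDt)) = 9.7/(0.43 × 2.7 × 132.3) = 0.06315 kg/m³.
(x−vt)²/(4Dt) = (44)²/(4 × 0.87 × 1600) = 0.3477; exp(−0.3477) = 0.7063.
C = 0.06315 × 0.7063 = 0.0446 kg/m³.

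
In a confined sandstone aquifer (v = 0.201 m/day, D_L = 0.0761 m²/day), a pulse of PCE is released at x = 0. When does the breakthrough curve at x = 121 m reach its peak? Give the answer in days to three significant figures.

For the 1D instantaneous-source solution, setting ∂C/∂t = 0 at fixed x gives v²t² + 2Dt − x² = 0, so t = (√(D² + v²x²) − D)/v².
√(D² + v²x²) = √(0.0761² + 0.201² × 121²) = 24.32; v² = 0.040401.
t = (24.32 − 0.0761)/0.040401 = 600 days (vs. the pure-advection estimate x/v = 602 d).

600 days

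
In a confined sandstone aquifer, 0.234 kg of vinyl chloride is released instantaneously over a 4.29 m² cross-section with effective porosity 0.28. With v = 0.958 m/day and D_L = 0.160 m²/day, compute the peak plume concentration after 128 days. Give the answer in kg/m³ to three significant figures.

The peak of an instantaneous 1D plume sits at x = vt; there the Gaussian factor is 1 and C_max = M/(n_e·A·√(4πDt)), where n_e·A is the pore area the mass is dissolved in.
√(4πDt) = √(4π × 0.160 × 128) = 16.04 m, so C_max = 0.234/(0.28 × 4.29 × 16.04) = 0.0121 kg/m³.

0.0121 kg/m³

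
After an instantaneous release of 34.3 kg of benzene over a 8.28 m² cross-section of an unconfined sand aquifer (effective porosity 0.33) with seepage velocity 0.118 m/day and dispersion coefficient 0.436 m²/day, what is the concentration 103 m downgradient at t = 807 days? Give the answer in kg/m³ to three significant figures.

0.181 kg/m³

For an instantaneous plane source, C(x,t) = M/(n_e·A·√(4πDt)) · exp(−(x−vt)²/(4Dt)), with n_e·A the pore (flow) area.
Plume center vt = 0.118 × 807 = 95.226 m, so the well at 103 m is 7.774 m downgradient of the peak.
√(4πDt) = 66.49 m, giving peak height M/(n_e·A·√(4πDt)) = 34.3/(0.33 × 8.28 × 66.49) = 0.1888 kg/m³.
(x−vt)²/(4Dt) = (7.774)²/(4 × 0.436 × 807) = 0.04294; exp(−0.04294) = 0.9580.
C = 0.1888 × 0.9580 = 0.181 kg/m³.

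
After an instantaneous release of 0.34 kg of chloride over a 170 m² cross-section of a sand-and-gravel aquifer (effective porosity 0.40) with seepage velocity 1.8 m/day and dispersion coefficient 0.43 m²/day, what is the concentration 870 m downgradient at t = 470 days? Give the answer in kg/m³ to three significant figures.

For an instantaneous plane source, C(x,t) = M/(n_e·A·√(4πDt)) · exp(−(x−vt)²/(4Dt)), with n_e·A the pore (flow) area.
Plume center vt = 1.8 × 470 = 846 m, so the well at 870 m is 24 m downgradient of the peak.
√(4πDt) = 50.40 m, giving peak height M/(n_e·A·√(4πDt)) = 0.34/(0.40 × 170 × 50.40) = 9.921e-05 kg/m³.
(x−vt)²/(4Dt) = (24)²/(4 × 0.43 × 470) = 0.7125; exp(−0.7125) = 0.4904.
C = 9.921e-05 × 0.4904 = 4.87e-05 kg/m³.

4.87e-05 kg/m³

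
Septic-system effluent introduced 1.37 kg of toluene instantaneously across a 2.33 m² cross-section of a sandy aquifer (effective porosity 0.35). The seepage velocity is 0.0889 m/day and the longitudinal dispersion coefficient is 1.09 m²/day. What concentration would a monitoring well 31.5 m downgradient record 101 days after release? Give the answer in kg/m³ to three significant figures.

For an instantaneous plane source, C(x,t) = M/(n_e·A·√(4πDt)) · exp(−(x−vt)²/(4Dt)), with n_e·A the pore (flow) area.
Plume center vt = 0.0889 × 101 = 8.9789 m, so the well at 31.5 m is 22.5211 m downgradient of the peak.
√(4πDt) = 37.19 m, giving peak height M/(n_e·A·√(4πDt)) = 1.37/(0.35 × 2.33 × 37.19) = 0.04517 kg/m³.
(x−vt)²/(4Dt) = (22.5211)²/(4 × 1.09 × 101) = 1.152; exp(−1.152) = 0.3160.
C = 0.04517 × 0.3160 = 0.0143 kg/m³.

0.0143 kg/m³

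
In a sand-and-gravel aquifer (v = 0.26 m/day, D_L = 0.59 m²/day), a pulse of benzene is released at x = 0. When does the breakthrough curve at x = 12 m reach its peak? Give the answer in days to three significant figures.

38.2 days

For the 1D instantaneous-source solution, setting ∂C/∂t = 0 at fixed x gives v²t² + 2Dt − x² = 0, so t = (√(D² + v²x²) − D)/v².
√(D² + v²x²) = √(0.59² + 0.26² × 12²) = 3.175; v² = 0.0676.
t = (3.175 − 0.59)/0.0676 = 38.2 days (vs. the pure-advection estimate x/v = 46.2 d).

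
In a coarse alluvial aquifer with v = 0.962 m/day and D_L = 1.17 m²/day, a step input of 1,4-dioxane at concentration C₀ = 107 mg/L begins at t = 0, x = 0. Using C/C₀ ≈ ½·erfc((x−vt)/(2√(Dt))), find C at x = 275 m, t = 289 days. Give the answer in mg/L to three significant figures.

58.4 mg/L

For a continuous step input, C/C₀ ≈ ½·erfc((x−vt)/(2√(Dt))).
vt = 0.962 × 289 = 278.018 m and 2√(Dt) = 2√(1.17 × 289) = 36.78 m.
Argument (x−vt)/(2√(Dt)) = (275 − 278.018)/36.78 = -0.08206; ½·erfc(-0.08206) = 0.5462.
C = 107 × 0.5462 = 58.4 mg/L.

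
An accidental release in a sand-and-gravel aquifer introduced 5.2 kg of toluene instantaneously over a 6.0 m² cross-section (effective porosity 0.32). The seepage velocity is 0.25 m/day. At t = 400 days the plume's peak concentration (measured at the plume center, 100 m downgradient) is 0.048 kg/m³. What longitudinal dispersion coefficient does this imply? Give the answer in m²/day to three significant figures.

At the plume center C_max = M/(n_e·A·√(4πDt)), so D = M²/(4πt·(n_e·A·C_max)²).
n_e·A·C_max = 0.32 × 6.0 × 0.048 = 0.09216 kg/m.
D = 5.2²/(4π × 400 × 0.09216²) = 0.633 m²/day.

0.633 m²/day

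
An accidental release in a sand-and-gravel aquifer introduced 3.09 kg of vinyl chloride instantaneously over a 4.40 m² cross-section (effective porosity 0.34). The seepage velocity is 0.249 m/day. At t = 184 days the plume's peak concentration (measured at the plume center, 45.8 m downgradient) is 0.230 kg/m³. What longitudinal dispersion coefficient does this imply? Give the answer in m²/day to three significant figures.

At the plume center C_max = M/(n_e·A·√(4πDt)), so D = M²/(4πt·(n_e·A·C_max)²).
n_e·A·C_max = 0.34 × 4.40 × 0.230 = 0.3441 kg/m.
D = 3.09²/(4π × 184 × 0.3441²) = 0.0349 m²/day.

0.0349 m²/day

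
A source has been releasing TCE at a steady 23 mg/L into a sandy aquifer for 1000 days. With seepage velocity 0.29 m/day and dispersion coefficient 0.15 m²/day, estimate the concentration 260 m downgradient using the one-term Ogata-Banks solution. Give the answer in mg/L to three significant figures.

22.0 mg/L

For a continuous step input, C/C₀ ≈ ½·erfc((x−vt)/(2√(Dt))).
vt = 0.29 × 1000 = 290 m and 2√(Dt) = 2√(0.15 × 1000) = 24.49 m.
Argument (x−vt)/(2√(Dt)) = (260 − 290)/24.49 = -1.225; ½·erfc(-1.225) = 0.9584.
C = 23 × 0.9584 = 22.0 mg/L.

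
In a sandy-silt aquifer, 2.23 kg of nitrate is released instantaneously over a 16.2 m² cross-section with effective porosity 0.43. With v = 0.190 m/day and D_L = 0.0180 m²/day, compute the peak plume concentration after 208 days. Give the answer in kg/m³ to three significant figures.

The peak of an instantaneous 1D plume sits at x = vt; there the Gaussian factor is 1 and C_max = M/(n_e·A·√(4πDt)), where n_e·A is the pore area the mass is dissolved in.
√(4πDt) = √(4π × 0.0180 × 208) = 6.859 m, so C_max = 2.23/(0.43 × 16.2 × 6.859) = 0.0467 kg/m³.

0.0467 kg/m³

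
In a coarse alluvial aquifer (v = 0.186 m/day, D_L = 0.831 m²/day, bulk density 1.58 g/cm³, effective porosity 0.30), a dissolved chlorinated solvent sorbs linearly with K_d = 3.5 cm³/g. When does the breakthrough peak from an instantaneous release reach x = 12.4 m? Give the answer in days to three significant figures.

910 days

Retardation factor R = 1 + ρ_b·K_d/n = 1 + 1.58 × 3.5/0.30 = 19.43.
Sorption retards both mechanisms: v_R = v/R = 0.009573 m/day, D_R = D/R = 0.04277 m²/day.
Peak time from v_R²t² + 2D_R t − x² = 0: t = (√(D_R² + v_R²x²) − D_R)/v_R².
√(D_R² + v_R²x²) = √(0.04277² + 0.009573² × 12.4²) = 0.1262; v_R² = 9.164e-05.
t = (0.1262 − 0.04277)/9.164e-05 = 910 days.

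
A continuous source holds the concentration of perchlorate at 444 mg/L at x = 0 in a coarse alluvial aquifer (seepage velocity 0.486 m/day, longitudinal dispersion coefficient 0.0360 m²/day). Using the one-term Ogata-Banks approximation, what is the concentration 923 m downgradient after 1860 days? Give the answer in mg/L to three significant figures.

For a continuous step input, C/C₀ ≈ ½·erfc((x−vt)/(2√(Dt))).
vt = 0.486 × 1860 = 903.96 m and 2√(Dt) = 2√(0.0360 × 1860) = 16.37 m.
Argument (x−vt)/(2√(Dt)) = (923 − 903.96)/16.37 = 1.163; ½·erfc(1.163) = 0.05001.
C = 444 × 0.05001 = 22.2 mg/L.

22.2 mg/L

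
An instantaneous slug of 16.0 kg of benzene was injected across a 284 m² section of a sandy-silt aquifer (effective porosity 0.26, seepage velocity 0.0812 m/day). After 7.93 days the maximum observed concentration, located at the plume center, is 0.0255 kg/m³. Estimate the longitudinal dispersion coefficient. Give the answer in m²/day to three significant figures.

0.725 m²/day

At the plume center C_max = M/(n_e·A·√(4πDt)), so D = M²/(4πt·(n_e·A·C_max)²).
n_e·A·C_max = 0.26 × 284 × 0.0255 = 1.883 kg/m.
D = 16.0²/(4π × 7.93 × 1.883²) = 0.725 m²/day.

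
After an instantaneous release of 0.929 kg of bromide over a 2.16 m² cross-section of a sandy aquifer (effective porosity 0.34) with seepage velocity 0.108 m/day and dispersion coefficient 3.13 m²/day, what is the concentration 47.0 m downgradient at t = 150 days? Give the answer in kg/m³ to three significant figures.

For an instantaneous plane source, C(x,t) = M/(n_e·A·√(4πDt)) · exp(−(x−vt)²/(4Dt)), with n_e·A the pore (flow) area.
Plume center vt = 0.108 × 150 = 16.2 m, so the well at 47.0 m is 30.8 m downgradient of the peak.
√(4πDt) = 76.81 m, giving peak height M/(n_e·A·√(4πDt)) = 0.929/(0.34 × 2.16 × 76.81) = 0.01647 kg/m³.
(x−vt)²/(4Dt) = (30.8)²/(4 × 3.13 × 150) = 0.5051; exp(−0.5051) = 0.6034.
C = 0.01647 × 0.6034 = 0.00994 kg/m³.

0.00994 kg/m³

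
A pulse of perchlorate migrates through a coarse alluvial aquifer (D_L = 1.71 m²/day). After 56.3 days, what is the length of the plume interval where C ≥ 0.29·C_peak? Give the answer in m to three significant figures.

43.7 m

The plume is Gaussian with σ = √(2Dt) = √(2 × 1.71 × 56.3) = 13.88 m.
C/C_peak = exp(−Δx²/(2σ²)) = 0.29 ⇒ Δx = σ·√(−2 ln 0.29) = 13.88 × 1.573 = 21.83 m.
Width = 2Δx = 43.7 m.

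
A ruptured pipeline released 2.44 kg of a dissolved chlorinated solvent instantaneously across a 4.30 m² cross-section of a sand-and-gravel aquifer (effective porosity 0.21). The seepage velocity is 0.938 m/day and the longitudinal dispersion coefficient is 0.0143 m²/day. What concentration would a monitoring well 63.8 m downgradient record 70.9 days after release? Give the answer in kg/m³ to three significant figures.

0.125 kg/m³

For an instantaneous plane source, C(x,t) = M/(n_e·A·√(4πDt)) · exp(−(x−vt)²/(4Dt)), with n_e·A the pore (flow) area.
Plume center vt = 0.938 × 70.9 = 66.5042 m, so the well at 63.8 m is 2.7042 m upgradient of the peak.
√(4πDt) = 3.569 m, giving peak height M/(n_e·A·√(4πDt)) = 2.44/(0.21 × 4.30 × 3.569) = 0.7571 kg/m³.
(x−vt)²/(4Dt) = (-2.7042)²/(4 × 0.0143 × 70.9) = 1.803; exp(−1.803) = 0.1648.
C = 0.7571 × 0.1648 = 0.125 kg/m³.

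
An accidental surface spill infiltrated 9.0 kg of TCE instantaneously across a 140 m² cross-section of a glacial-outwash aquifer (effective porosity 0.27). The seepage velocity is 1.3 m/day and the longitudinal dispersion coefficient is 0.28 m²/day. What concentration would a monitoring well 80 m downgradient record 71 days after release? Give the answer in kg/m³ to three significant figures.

For an instantaneous plane source, C(x,t) = M/(n_e·A·√(4πDt)) · exp(−(x−vt)²/(4Dt)), with n_e·A the pore (flow) area.
Plume center vt = 1.3 × 71 = 92.3 m, so the well at 80 m is 12.3 m upgradient of the peak.
√(4πDt) = 15.81 m, giving peak height M/(n_e·A·√(4πDt)) = 9.0/(0.27 × 140 × 15.81) = 0.01506 kg/m³.
(x−vt)²/(4Dt) = (-12.3)²/(4 × 0.28 × 71) = 1.903; exp(−1.903) = 0.1491.
C = 0.01506 × 0.1491 = 0.00225 kg/m³.

0.00225 kg/m³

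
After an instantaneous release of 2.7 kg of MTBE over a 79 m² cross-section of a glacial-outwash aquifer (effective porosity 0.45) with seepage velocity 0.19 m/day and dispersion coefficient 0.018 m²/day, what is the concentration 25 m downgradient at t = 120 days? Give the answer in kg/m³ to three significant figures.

0.00833 kg/m³

For an instantaneous plane source, C(x,t) = M/(n_e·A·√(4πDt)) · exp(−(x−vt)²/(4Dt)), with n_e·A the pore (flow) area.
Plume center vt = 0.19 × 120 = 22.8 m, so the well at 25 m is 2.2 m downgradient of the peak.
√(4πDt) = 5.210 m, giving peak height M/(n_e·A·√(4πDt)) = 2.7/(0.45 × 79 × 5.210) = 0.01458 kg/m³.
(x−vt)²/(4Dt) = (2.2)²/(4 × 0.018 × 120) = 0.5602; exp(−0.5602) = 0.5711.
C = 0.01458 × 0.5711 = 0.00833 kg/m³.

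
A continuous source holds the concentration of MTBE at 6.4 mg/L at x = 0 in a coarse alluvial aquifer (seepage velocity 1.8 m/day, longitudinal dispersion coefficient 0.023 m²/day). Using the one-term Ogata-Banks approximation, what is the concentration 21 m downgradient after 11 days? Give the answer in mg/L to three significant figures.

For a continuous step input, C/C₀ ≈ ½·erfc((x−vt)/(2√(Dt))).
vt = 1.8 × 11 = 19.8 m and 2√(Dt) = 2√(0.023 × 11) = 1.006 m.
Argument (x−vt)/(2√(Dt)) = (21 − 19.8)/1.006 = 1.193; ½·erfc(1.193) = 0.04579.
C = 6.4 × 0.04579 = 0.293 mg/L.

0.293 mg/L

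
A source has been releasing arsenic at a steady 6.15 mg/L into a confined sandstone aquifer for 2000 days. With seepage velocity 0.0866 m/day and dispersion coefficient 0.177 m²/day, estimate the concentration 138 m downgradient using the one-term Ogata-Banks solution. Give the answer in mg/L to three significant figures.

For a continuous step input, C/C₀ ≈ ½·erfc((x−vt)/(2√(Dt))).
vt = 0.0866 × 2000 = 173.2 m and 2√(Dt) = 2√(0.177 × 2000) = 37.63 m.
Argument (x−vt)/(2√(Dt)) = (138 − 173.2)/37.63 = -0.9354; ½·erfc(-0.9354) = 0.9071.
C = 6.15 × 0.9071 = 5.58 mg/L.

5.58 mg/L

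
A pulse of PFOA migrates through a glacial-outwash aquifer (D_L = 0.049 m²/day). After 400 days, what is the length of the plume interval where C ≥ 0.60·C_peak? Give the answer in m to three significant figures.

The plume is Gaussian with σ = √(2Dt) = √(2 × 0.049 × 400) = 6.261 m.
C/C_peak = exp(−Δx²/(2σ²)) = 0.60 ⇒ Δx = σ·√(−2 ln 0.60) = 6.261 × 1.011 = 6.330 m.
Width = 2Δx = 12.7 m.

12.7 m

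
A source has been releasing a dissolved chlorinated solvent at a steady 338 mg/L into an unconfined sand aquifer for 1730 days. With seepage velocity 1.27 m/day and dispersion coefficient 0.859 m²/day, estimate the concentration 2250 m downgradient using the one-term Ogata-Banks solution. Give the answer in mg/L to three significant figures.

For a continuous step input, C/C₀ ≈ ½·erfc((x−vt)/(2√(Dt))).
vt = 1.27 × 1730 = 2197.1 m and 2√(Dt) = 2√(0.859 × 1730) = 77.10 m.
Argument (x−vt)/(2√(Dt)) = (2250 − 2197.1)/77.10 = 0.6861; ½·erfc(0.6861) = 0.1660.
C = 338 × 0.1660 = 56.1 mg/L.

56.1 mg/L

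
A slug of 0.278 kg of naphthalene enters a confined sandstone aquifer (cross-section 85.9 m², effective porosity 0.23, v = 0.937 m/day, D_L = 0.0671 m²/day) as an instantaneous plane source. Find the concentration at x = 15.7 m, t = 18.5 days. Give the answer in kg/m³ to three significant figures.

0.00208 kg/m³

For an instantaneous plane source, C(x,t) = M/(n_e·A·√(4πDt)) · exp(−(x−vt)²/(4Dt)), with n_e·A the pore (flow) area.
Plume center vt = 0.937 × 18.5 = 17.3345 m, so the well at 15.7 m is 1.6345 m upgradient of the peak.
√(4πDt) = 3.950 m, giving peak height M/(n_e·A·√(4πDt)) = 0.278/(0.23 × 85.9 × 3.950) = 0.003562 kg/m³.
(x−vt)²/(4Dt) = (-1.6345)²/(4 × 0.0671 × 18.5) = 0.5380; exp(−0.5380) = 0.5839.
C = 0.003562 × 0.5839 = 0.00208 kg/m³.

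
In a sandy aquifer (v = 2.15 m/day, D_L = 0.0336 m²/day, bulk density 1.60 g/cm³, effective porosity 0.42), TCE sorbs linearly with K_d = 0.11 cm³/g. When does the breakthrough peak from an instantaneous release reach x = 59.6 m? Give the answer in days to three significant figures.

39.3 days

Retardation factor R = 1 + ρ_b·K_d/n = 1 + 1.60 × 0.11/0.42 = 1.419.
Sorption retards both mechanisms: v_R = v/R = 1.515 m/day, D_R = D/R = 0.02368 m²/day.
Peak time from v_R²t² + 2D_R t − x² = 0: t = (√(D_R² + v_R²x²) − D_R)/v_R².
√(D_R² + v_R²x²) = √(0.02368² + 1.515² × 59.6²) = 90.29; v_R² = 2.295.
t = (90.29 − 0.02368)/2.295 = 39.3 days.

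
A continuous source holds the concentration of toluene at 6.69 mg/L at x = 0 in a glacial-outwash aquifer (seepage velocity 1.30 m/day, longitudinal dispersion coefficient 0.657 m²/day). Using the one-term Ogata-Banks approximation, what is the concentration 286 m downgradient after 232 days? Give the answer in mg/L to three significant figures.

For a continuous step input, C/C₀ ≈ ½·erfc((x−vt)/(2√(Dt))).
vt = 1.30 × 232 = 301.6 m and 2√(Dt) = 2√(0.657 × 232) = 24.69 m.
Argument (x−vt)/(2√(Dt)) = (286 − 301.6)/24.69 = -0.6318; ½·erfc(-0.6318) = 0.8142.
C = 6.69 × 0.8142 = 5.45 mg/L.

5.45 mg/L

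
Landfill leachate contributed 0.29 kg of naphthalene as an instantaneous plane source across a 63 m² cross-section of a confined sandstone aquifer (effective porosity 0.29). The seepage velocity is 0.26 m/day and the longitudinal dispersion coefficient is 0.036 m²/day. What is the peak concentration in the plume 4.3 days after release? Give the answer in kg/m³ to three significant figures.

0.0114 kg/m³

The peak of an instantaneous 1D plume sits at x = vt; there the Gaussian factor is 1 and C_max = M/(n_e·A·√(4πDt)), where n_e·A is the pore area the mass is dissolved in.
√(4πDt) = √(4π × 0.036 × 4.3) = 1.395 m, so C_max = 0.29/(0.29 × 63 × 1.395) = 0.0114 kg/m³.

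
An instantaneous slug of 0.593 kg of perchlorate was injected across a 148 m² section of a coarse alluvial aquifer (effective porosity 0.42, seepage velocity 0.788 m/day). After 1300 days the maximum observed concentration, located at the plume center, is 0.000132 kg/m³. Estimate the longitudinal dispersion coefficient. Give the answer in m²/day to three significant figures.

At the plume center C_max = M/(n_e·A·√(4πDt)), so D = M²/(4πt·(n_e·A·C_max)²).
n_e·A·C_max = 0.42 × 148 × 0.000132 = 0.008205 kg/m.
D = 0.593²/(4π × 1300 × 0.008205²) = 0.320 m²/day.

0.320 m²/day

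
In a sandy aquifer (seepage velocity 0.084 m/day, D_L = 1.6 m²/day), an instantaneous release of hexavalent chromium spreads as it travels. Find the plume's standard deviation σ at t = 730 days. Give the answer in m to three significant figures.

Dispersive spreading gives a Gaussian with σ² = 2Dt; advection only shifts the center.
σ = √(2 × 1.6 × 730) = 48.3 m.

48.3 m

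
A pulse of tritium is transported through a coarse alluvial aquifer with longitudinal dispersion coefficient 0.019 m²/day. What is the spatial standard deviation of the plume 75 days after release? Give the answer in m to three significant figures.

1.69 m

Dispersive spreading gives a Gaussian with σ² = 2Dt; advection only shifts the center.
σ = √(2 × 0.019 × 75) = 1.69 m.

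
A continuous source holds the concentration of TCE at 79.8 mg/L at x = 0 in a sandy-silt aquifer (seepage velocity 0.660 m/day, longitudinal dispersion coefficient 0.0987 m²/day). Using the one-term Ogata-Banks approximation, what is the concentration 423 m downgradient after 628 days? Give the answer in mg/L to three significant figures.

17.7 mg/L

For a continuous step input, C/C₀ ≈ ½·erfc((x−vt)/(2√(Dt))).
vt = 0.660 × 628 = 414.48 m and 2√(Dt) = 2√(0.0987 × 628) = 15.75 m.
Argument (x−vt)/(2√(Dt)) = (423 − 414.48)/15.75 = 0.5410; ½·erfc(0.5410) = 0.2221.
C = 79.8 × 0.2221 = 17.7 mg/L.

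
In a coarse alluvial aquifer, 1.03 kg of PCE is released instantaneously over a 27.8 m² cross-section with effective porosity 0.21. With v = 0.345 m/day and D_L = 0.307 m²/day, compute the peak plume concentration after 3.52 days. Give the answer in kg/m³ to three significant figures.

0.0479 kg/m³

The peak of an instantaneous 1D plume sits at x = vt; there the Gaussian factor is 1 and C_max = M/(n_e·A·√(4πDt)), where n_e·A is the pore area the mass is dissolved in.
√(4πDt) = √(4π × 0.307 × 3.52) = 3.685 m, so C_max = 1.03/(0.21 × 27.8 × 3.685) = 0.0479 kg/m³.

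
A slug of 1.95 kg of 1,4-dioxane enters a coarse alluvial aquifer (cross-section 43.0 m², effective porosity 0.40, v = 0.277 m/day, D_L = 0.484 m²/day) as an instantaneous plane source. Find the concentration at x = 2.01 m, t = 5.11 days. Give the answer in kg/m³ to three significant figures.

0.0196 kg/m³

For an instantaneous plane source, C(x,t) = M/(n_e·A·√(4πDt)) · exp(−(x−vt)²/(4Dt)), with n_e·A the pore (flow) area.
Plume center vt = 0.277 × 5.11 = 1.41547 m, so the well at 2.01 m is 0.59453 m downgradient of the peak.
√(4πDt) = 5.575 m, giving peak height M/(n_e·A·√(4πDt)) = 1.95/(0.40 × 43.0 × 5.575) = 0.02034 kg/m³.
(x−vt)²/(4Dt) = (0.59453)²/(4 × 0.484 × 5.11) = 0.03573; exp(−0.03573) = 0.9649.
C = 0.02034 × 0.9649 = 0.0196 kg/m³.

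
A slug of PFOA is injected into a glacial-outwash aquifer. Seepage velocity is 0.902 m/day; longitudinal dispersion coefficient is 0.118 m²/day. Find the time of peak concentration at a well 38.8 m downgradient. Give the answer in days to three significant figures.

42.9 days

For the 1D instantaneous-source solution, setting ∂C/∂t = 0 at fixed x gives v²t² + 2Dt − x² = 0, so t = (√(D² + v²x²) − D)/v².
√(D² + v²x²) = √(0.118² + 0.902² × 38.8²) = 35.00; v² = 0.813604.
t = (35.00 − 0.118)/0.813604 = 42.9 days (vs. the pure-advection estimate x/v = 43.0 d).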